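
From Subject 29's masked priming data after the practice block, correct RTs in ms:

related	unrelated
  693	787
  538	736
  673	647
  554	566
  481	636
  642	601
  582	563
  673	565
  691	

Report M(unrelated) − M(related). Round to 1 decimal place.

M(related) = 5527/9 = 614.111
M(unrelated) = 5101/8 = 637.625
Difference = 637.625 − 614.111 = 23.514 ms

23.5 ms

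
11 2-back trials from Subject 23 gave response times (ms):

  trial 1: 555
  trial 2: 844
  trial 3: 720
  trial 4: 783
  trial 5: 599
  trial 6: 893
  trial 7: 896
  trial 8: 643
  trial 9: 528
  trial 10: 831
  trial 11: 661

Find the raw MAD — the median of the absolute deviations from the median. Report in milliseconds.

121 ms

Sorted: 528, 555, 599, 643, 661, 720, 783, 831, 844, 893, 896 → median = 720
|x − 720|: 165, 124, 0, 63, 121, 173, 176, 77, 192, 111, 59
Sorted deviations: 0, 59, 63, 77, 111, 121, 124, 165, 173, 176, 192 → MAD = 121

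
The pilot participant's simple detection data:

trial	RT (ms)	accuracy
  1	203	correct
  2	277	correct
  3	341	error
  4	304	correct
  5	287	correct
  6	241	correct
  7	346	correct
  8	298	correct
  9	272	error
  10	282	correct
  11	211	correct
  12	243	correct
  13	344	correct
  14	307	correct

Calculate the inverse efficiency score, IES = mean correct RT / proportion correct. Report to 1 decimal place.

Correct trials (n=12): 203, 277, 304, 287, 241, 346, 298, 282, 211, 243, 344, 307
Mean correct RT = 3343/12 = 278.5833 ms
Proportion correct = 12/14
IES = 278.5833 / (12/14) = 325.014 ms

325.0 ms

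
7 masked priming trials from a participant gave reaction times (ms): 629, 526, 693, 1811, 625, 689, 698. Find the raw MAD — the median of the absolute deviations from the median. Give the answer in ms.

Sorted: 526, 625, 629, 689, 693, 698, 1811 → median = 689
|x − 689|: 60, 163, 4, 1122, 64, 0, 9
Sorted deviations: 0, 4, 9, 60, 64, 163, 1122 → MAD = 60

60 ms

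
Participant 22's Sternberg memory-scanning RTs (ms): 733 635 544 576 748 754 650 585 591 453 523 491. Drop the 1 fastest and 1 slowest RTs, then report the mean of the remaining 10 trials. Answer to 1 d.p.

Sorted: 453, 491, 523, 544, 576, 585, 591, 635, 650, 733, 748, 754
Drop lowest 1 (453) and highest 1 (754)
Remaining (n=10): Σ = 6076, mean = 6076/10 = 607.600

607.6 ms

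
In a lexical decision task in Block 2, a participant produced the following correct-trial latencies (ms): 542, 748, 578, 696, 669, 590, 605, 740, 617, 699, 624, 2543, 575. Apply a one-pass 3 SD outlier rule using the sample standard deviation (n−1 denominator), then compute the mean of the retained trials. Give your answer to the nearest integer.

640 ms

n = 13, ΣRT = 10226, M = 786.615
Σ(x−M)² = 3393265.08; s = √(3393265.08/12) = 531.763
Cutoffs: 786.615 ± 3·531.763 → [-808.7, 2381.9]
Outside: 2543 → excluded.
Retained (n=12): Σ = 7683, mean = 7683/12 = 640.250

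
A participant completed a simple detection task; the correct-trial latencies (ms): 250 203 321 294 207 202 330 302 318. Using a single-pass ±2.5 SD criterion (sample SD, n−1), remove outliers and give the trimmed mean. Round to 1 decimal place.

n = 9, ΣRT = 2427, M = 269.667
Σ(x−M)² = 23586.00; s = √(23586.00/8) = 54.298
Cutoffs: 269.667 ± 2.5·54.298 → [133.9, 405.4]
No RTs fall outside the cutoffs; all 9 retained. Mean = 2427/9 = 269.667

269.7 ms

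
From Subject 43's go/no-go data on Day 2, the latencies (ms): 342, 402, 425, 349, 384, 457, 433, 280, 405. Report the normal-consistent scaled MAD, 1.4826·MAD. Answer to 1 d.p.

Sorted: 280, 342, 349, 384, 402, 405, 425, 433, 457 → median = 402
|x − 402| sorted: 0, 3, 18, 23, 31, 53, 55, 60, 122 → MAD = 31
Robust SD ≈ 1.4826 × 31 = 45.961

46.0 ms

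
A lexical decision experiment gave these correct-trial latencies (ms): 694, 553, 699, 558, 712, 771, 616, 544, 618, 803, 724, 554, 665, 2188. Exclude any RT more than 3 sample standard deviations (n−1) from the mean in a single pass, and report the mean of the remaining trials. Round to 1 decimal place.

n = 14, ΣRT = 10699, M = 764.214
Σ(x−M)² = 2275252.36; s = √(2275252.36/13) = 418.353
Cutoffs: 764.214 ± 3·418.353 → [-490.8, 2019.3]
Outside: 2188 → excluded.
Retained (n=13): Σ = 8511, mean = 8511/13 = 654.692

654.7 ms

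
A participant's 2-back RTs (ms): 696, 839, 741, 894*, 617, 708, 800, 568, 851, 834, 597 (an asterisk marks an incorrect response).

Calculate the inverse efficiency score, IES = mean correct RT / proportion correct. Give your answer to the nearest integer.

Correct trials (n=10): 696, 839, 741, 617, 708, 800, 568, 851, 834, 597
Mean correct RT = 7251/10 = 725.1000 ms
Proportion correct = 10/11
IES = 725.1000 / (10/11) = 797.610 ms

798 ms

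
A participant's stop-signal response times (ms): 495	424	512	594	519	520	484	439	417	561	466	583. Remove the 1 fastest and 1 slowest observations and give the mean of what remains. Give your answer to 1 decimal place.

500.3 ms

Sorted: 417, 424, 439, 466, 484, 495, 512, 519, 520, 561, 583, 594
Drop lowest 1 (417) and highest 1 (594)
Remaining (n=10): Σ = 5003, mean = 5003/10 = 500.300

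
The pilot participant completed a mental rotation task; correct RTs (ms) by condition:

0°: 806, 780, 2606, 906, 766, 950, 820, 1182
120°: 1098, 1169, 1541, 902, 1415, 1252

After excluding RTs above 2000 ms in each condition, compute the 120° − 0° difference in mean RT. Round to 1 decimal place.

0°: exclude 2606
M(0°) = 6210/7 = 887.143
M(120°) = 7377/6 = 1229.500
Difference = 1229.500 − 887.143 = 342.357 ms

342.4 ms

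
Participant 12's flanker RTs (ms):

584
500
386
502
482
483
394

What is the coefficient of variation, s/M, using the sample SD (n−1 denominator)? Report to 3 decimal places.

0.143

n = 7, Σ = 3331, M = 475.8571
Σ(x−M)² = 27824.857; s = √(27824.857/6) = 68.0990
CV = 68.0990 / 475.8571 = 0.14311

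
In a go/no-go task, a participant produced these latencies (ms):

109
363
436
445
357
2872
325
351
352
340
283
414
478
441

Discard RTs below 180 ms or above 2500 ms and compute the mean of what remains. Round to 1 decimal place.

382.1 ms

Excluded: 109, 2872
Retained (n=12): Σ = 4585
Mean = 4585/12 = 382.0833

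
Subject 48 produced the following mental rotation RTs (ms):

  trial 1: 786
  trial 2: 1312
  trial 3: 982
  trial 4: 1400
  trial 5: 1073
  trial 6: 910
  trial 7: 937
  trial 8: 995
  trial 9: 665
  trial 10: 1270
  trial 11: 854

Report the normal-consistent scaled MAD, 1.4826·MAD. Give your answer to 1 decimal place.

189.8 ms

Sorted: 665, 786, 854, 910, 937, 982, 995, 1073, 1270, 1312, 1400 → median = 982
|x − 982| sorted: 0, 13, 45, 72, 91, 128, 196, 288, 317, 330, 418 → MAD = 128
Robust SD ≈ 1.4826 × 128 = 189.773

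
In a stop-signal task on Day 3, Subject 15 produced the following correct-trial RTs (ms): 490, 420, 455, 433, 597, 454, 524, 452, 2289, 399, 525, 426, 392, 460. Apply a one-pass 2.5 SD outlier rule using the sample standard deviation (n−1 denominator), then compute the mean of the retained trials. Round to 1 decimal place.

n = 14, ΣRT = 8316, M = 594.000
Σ(x−M)² = 3133802.00; s = √(3133802.00/13) = 490.980
Cutoffs: 594.000 ± 2.5·490.980 → [-633.5, 1821.5]
Outside: 2289 → excluded.
Retained (n=13): Σ = 6027, mean = 6027/13 = 463.615

463.6 ms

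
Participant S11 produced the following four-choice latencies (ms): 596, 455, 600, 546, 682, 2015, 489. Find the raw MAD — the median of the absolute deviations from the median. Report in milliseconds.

Sorted: 455, 489, 546, 596, 600, 682, 2015 → median = 596
|x − 596|: 0, 141, 4, 50, 86, 1419, 107
Sorted deviations: 0, 4, 50, 86, 107, 141, 1419 → MAD = 86

86 ms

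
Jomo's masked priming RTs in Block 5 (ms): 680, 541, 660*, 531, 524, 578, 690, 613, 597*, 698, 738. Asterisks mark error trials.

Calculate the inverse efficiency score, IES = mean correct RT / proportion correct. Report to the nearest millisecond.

Correct trials (n=9): 680, 541, 531, 524, 578, 690, 613, 698, 738
Mean correct RT = 5593/9 = 621.4444 ms
Proportion correct = 9/11
IES = 621.4444 / (9/11) = 759.543 ms

760 ms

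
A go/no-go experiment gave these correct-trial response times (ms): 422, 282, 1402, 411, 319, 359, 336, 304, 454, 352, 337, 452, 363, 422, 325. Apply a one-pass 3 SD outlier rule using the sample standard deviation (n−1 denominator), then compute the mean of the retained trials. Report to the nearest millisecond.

n = 15, ΣRT = 6540, M = 436.000
Σ(x−M)² = 1040018.00; s = √(1040018.00/14) = 272.556
Cutoffs: 436.000 ± 3·272.556 → [-381.7, 1253.7]
Outside: 1402 → excluded.
Retained (n=14): Σ = 5138, mean = 5138/14 = 367.000

367 ms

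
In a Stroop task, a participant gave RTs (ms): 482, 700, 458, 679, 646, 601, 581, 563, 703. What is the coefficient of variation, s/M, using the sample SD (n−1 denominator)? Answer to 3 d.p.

0.150

n = 9, Σ = 5413, M = 601.4444
Σ(x−M)² = 64766.222; s = √(64766.222/8) = 89.9765
CV = 89.9765 / 601.4444 = 0.14960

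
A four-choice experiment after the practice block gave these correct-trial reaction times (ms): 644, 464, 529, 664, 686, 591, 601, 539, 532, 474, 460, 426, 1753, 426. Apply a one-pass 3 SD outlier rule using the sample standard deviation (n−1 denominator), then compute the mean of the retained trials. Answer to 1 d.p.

541.2 ms

n = 14, ΣRT = 8789, M = 627.786
Σ(x−M)² = 1460020.36; s = √(1460020.36/13) = 335.126
Cutoffs: 627.786 ± 3·335.126 → [-377.6, 1633.2]
Outside: 1753 → excluded.
Retained (n=13): Σ = 7036, mean = 7036/13 = 541.231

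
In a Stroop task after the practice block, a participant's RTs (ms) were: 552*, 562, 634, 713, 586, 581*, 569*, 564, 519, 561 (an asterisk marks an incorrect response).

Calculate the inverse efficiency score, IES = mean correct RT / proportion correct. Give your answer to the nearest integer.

Correct trials (n=7): 562, 634, 713, 586, 564, 519, 561
Mean correct RT = 4139/7 = 591.2857 ms
Proportion correct = 7/10
IES = 591.2857 / (7/10) = 844.694 ms

845 ms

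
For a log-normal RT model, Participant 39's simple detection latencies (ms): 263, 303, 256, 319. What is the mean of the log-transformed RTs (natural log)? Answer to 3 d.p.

ln(RT): 5.5722, 5.7137, 5.5452, 5.7652
Σ ln(RT) = 22.5963
Mean = 22.5963/4 = 5.64906

5.649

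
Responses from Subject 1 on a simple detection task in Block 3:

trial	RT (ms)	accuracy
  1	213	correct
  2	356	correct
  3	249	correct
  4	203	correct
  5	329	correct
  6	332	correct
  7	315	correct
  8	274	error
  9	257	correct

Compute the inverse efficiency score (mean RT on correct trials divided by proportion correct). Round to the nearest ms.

Correct trials (n=8): 213, 356, 249, 203, 329, 332, 315, 257
Mean correct RT = 2254/8 = 281.7500 ms
Proportion correct = 8/9
IES = 281.7500 / (8/9) = 316.969 ms

317 ms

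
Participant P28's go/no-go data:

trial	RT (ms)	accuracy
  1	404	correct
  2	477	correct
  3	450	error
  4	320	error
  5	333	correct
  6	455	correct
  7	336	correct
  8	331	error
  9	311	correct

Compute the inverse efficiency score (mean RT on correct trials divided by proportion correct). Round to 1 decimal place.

Correct trials (n=6): 404, 477, 333, 455, 336, 311
Mean correct RT = 2316/6 = 386.0000 ms
Proportion correct = 6/9
IES = 386.0000 / (6/9) = 579.000 ms

579.0 ms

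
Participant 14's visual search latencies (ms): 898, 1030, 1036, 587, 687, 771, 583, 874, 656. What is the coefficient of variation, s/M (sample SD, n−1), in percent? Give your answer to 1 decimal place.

22.3%

n = 9, Σ = 7122, M = 791.3333
Σ(x−M)² = 249804.000; s = √(249804.000/8) = 176.7074
CV = 176.7074 / 791.3333 = 0.22330 = 22.330%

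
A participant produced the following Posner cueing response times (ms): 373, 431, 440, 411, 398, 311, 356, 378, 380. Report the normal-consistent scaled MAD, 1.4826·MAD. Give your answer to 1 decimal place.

35.6 ms

Sorted: 311, 356, 373, 378, 380, 398, 411, 431, 440 → median = 380
|x − 380| sorted: 0, 2, 7, 18, 24, 31, 51, 60, 69 → MAD = 24
Robust SD ≈ 1.4826 × 24 = 35.582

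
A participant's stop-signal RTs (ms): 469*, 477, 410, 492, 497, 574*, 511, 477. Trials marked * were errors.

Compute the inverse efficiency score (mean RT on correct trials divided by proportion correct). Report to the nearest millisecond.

Correct trials (n=6): 477, 410, 492, 497, 511, 477
Mean correct RT = 2864/6 = 477.3333 ms
Proportion correct = 6/8
IES = 477.3333 / (6/8) = 636.444 ms

636 ms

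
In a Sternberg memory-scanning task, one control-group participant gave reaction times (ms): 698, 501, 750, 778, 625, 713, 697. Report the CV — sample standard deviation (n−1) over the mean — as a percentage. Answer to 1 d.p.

n = 7, Σ = 4762, M = 680.2857
Σ(x−M)² = 51271.429; s = √(51271.429/6) = 92.4405
CV = 92.4405 / 680.2857 = 0.13588 = 13.588%

13.6%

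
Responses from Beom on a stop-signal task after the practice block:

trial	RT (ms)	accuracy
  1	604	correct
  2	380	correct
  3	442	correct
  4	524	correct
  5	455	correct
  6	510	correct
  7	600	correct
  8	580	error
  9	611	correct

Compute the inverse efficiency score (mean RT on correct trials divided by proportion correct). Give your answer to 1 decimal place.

Correct trials (n=8): 604, 380, 442, 524, 455, 510, 600, 611
Mean correct RT = 4126/8 = 515.7500 ms
Proportion correct = 8/9
IES = 515.7500 / (8/9) = 580.219 ms

580.2 ms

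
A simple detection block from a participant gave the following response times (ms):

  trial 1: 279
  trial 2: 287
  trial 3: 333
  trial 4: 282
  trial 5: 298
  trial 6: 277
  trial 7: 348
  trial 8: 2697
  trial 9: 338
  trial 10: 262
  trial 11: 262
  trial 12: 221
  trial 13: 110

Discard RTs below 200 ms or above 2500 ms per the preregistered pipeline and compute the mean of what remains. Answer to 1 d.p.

289.7 ms

Excluded: 110, 2697
Retained (n=11): Σ = 3187
Mean = 3187/11 = 289.7273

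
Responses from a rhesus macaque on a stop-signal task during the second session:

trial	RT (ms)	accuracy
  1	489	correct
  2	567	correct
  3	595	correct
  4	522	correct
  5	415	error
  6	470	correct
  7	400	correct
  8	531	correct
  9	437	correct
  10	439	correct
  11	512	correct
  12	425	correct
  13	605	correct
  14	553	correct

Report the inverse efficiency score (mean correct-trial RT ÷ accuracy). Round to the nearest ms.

542 ms

Correct trials (n=13): 489, 567, 595, 522, 470, 400, 531, 437, 439, 512, 425, 605, 553
Mean correct RT = 6545/13 = 503.4615 ms
Proportion correct = 13/14
IES = 503.4615 / (13/14) = 542.189 ms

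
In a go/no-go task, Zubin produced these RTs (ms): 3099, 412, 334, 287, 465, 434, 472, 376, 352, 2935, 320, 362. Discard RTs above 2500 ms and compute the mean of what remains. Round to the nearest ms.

Excluded: 2935, 3099
Retained (n=10): Σ = 3814
Mean = 3814/10 = 381.4000

381 ms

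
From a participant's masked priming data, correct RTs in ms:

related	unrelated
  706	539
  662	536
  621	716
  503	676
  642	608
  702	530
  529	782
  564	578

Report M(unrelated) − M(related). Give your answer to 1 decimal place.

M(related) = 4929/8 = 616.125
M(unrelated) = 4965/8 = 620.625
Difference = 620.625 − 616.125 = 4.500 ms

4.5 ms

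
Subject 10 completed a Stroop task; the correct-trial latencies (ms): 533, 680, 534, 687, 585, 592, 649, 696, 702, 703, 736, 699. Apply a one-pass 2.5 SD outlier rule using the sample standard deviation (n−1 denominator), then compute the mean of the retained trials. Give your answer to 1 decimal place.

649.7 ms

n = 12, ΣRT = 7796, M = 649.667
Σ(x−M)² = 54428.67; s = √(54428.67/11) = 70.342
Cutoffs: 649.667 ± 2.5·70.342 → [473.8, 825.5]
No RTs fall outside the cutoffs; all 12 retained. Mean = 7796/12 = 649.667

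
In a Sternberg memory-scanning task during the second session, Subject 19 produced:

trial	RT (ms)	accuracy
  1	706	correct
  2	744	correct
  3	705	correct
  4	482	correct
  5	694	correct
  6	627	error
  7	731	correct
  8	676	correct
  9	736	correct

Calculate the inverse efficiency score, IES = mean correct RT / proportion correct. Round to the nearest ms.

770 ms

Correct trials (n=8): 706, 744, 705, 482, 694, 731, 676, 736
Mean correct RT = 5474/8 = 684.2500 ms
Proportion correct = 8/9
IES = 684.2500 / (8/9) = 769.781 ms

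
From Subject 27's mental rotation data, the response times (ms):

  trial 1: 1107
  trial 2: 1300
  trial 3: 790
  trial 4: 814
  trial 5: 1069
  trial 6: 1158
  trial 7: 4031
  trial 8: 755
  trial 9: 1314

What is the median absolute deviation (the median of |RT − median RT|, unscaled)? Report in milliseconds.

207 ms

Sorted: 755, 790, 814, 1069, 1107, 1158, 1300, 1314, 4031 → median = 1107
|x − 1107|: 0, 193, 317, 293, 38, 51, 2924, 352, 207
Sorted deviations: 0, 38, 51, 193, 207, 293, 317, 352, 2924 → MAD = 207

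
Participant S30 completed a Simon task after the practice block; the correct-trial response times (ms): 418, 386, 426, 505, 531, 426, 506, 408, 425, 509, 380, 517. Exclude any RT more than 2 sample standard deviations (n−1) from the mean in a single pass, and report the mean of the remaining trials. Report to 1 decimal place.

n = 12, ΣRT = 5437, M = 453.083
Σ(x−M)² = 34138.92; s = √(34138.92/11) = 55.709
Cutoffs: 453.083 ± 2·55.709 → [341.7, 564.5]
No RTs fall outside the cutoffs; all 12 retained. Mean = 5437/12 = 453.083

453.1 ms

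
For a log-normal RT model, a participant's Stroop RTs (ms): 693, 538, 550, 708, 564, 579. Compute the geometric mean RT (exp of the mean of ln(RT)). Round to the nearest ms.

602 ms

ln(RT): 6.5410, 6.2879, 6.3099, 6.5624, 6.3351, 6.3613
Mean ln(RT) = 38.3976/6 = 6.39960
Geometric mean = exp(6.39960) = 601.61 ms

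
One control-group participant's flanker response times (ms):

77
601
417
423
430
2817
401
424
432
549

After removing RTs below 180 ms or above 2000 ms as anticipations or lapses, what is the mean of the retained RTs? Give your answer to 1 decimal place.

Excluded: 77, 2817
Retained (n=8): Σ = 3677
Mean = 3677/8 = 459.6250

459.6 ms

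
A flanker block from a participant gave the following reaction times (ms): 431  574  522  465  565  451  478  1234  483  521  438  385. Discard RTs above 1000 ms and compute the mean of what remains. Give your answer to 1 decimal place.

Excluded: 1234
Retained (n=11): Σ = 5313
Mean = 5313/11 = 483.0000

483.0 ms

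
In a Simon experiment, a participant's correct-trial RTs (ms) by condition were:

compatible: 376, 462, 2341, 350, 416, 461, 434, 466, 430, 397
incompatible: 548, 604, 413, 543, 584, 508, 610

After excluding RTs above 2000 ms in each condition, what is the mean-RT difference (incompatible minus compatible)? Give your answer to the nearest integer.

123 ms

compatible: exclude 2341
M(compatible) = 3792/9 = 421.333
M(incompatible) = 3810/7 = 544.286
Difference = 544.286 − 421.333 = 122.952 ms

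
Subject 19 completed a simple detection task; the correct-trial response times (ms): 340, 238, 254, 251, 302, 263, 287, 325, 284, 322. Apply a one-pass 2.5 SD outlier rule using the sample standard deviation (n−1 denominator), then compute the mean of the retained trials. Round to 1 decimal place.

n = 10, ΣRT = 2866, M = 286.600
Σ(x−M)² = 11072.40; s = √(11072.40/9) = 35.075
Cutoffs: 286.600 ± 2.5·35.075 → [198.9, 374.3]
No RTs fall outside the cutoffs; all 10 retained. Mean = 2866/10 = 286.600

286.6 ms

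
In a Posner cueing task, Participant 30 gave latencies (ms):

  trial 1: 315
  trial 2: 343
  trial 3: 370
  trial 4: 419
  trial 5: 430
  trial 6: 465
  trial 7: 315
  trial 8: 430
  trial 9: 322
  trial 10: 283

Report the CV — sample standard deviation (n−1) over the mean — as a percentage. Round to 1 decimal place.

17.0%

n = 10, Σ = 3692, M = 369.2000
Σ(x−M)² = 35271.600; s = √(35271.600/9) = 62.6024
CV = 62.6024 / 369.2000 = 0.16956 = 16.956%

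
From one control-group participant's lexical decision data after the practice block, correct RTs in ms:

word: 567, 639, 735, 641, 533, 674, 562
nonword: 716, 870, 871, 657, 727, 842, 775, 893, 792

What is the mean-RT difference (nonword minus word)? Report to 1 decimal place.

M(word) = 4351/7 = 621.571
M(nonword) = 7143/9 = 793.667
Difference = 793.667 − 621.571 = 172.095 ms

172.1 ms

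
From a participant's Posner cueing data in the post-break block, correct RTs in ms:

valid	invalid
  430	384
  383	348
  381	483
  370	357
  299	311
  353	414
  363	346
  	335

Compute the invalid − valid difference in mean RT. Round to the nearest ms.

M(valid) = 2579/7 = 368.429
M(invalid) = 2978/8 = 372.250
Difference = 372.250 − 368.429 = 3.821 ms

4 ms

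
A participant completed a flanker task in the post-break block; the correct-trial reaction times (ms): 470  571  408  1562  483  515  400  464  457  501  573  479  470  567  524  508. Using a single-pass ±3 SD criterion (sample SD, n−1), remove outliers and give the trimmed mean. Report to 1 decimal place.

492.7 ms

n = 16, ΣRT = 8952, M = 559.500
Σ(x−M)² = 1111064.00; s = √(1111064.00/15) = 272.160
Cutoffs: 559.500 ± 3·272.160 → [-257.0, 1376.0]
Outside: 1562 → excluded.
Retained (n=15): Σ = 7390, mean = 7390/15 = 492.667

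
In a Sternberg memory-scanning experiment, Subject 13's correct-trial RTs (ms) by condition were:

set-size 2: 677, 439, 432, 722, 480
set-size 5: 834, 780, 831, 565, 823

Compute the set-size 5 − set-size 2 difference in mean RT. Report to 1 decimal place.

M(set-size 2) = 2750/5 = 550.000
M(set-size 5) = 3833/5 = 766.600
Difference = 766.600 − 550.000 = 216.600 ms

216.6 ms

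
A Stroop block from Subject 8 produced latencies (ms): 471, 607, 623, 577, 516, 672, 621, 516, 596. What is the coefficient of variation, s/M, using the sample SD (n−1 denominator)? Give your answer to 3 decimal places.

n = 9, Σ = 5199, M = 577.6667
Σ(x−M)² = 33012.000; s = √(33012.000/8) = 64.2378
CV = 64.2378 / 577.6667 = 0.11120

0.111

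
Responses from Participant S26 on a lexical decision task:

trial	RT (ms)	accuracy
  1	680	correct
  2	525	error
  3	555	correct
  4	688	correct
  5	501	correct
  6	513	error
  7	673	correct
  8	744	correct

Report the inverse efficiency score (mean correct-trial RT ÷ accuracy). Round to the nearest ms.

854 ms

Correct trials (n=6): 680, 555, 688, 501, 673, 744
Mean correct RT = 3841/6 = 640.1667 ms
Proportion correct = 6/8
IES = 640.1667 / (6/8) = 853.556 ms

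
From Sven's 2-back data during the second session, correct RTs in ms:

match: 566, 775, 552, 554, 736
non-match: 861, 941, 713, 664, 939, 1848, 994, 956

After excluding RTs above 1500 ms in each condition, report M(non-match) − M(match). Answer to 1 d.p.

230.3 ms

non-match: exclude 1848
M(match) = 3183/5 = 636.600
M(non-match) = 6068/7 = 866.857
Difference = 866.857 − 636.600 = 230.257 ms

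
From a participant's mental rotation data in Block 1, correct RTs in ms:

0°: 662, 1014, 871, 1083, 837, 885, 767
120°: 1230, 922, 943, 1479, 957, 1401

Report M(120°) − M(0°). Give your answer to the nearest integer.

281 ms

M(0°) = 6119/7 = 874.143
M(120°) = 6932/6 = 1155.333
Difference = 1155.333 − 874.143 = 281.190 ms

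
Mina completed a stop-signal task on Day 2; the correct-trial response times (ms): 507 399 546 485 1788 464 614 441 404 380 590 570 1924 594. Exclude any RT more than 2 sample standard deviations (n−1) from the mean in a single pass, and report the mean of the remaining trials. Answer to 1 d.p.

n = 14, ΣRT = 9706, M = 693.286
Σ(x−M)² = 3239504.86; s = √(3239504.86/13) = 499.192
Cutoffs: 693.286 ± 2·499.192 → [-305.1, 1691.7]
Outside: 1788, 1924 → excluded.
Retained (n=12): Σ = 5994, mean = 5994/12 = 499.500

499.5 ms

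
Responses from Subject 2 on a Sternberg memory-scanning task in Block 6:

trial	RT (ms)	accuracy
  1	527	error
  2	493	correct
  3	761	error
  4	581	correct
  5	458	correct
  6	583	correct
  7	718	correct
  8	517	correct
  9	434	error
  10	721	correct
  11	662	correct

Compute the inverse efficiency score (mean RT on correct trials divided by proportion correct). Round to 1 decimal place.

813.5 ms

Correct trials (n=8): 493, 581, 458, 583, 718, 517, 721, 662
Mean correct RT = 4733/8 = 591.6250 ms
Proportion correct = 8/11
IES = 591.6250 / (8/11) = 813.484 ms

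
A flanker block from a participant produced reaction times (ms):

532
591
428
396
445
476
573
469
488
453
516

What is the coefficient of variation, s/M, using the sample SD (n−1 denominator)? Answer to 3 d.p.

n = 11, Σ = 5367, M = 487.9091
Σ(x−M)² = 36196.909; s = √(36196.909/10) = 60.1639
CV = 60.1639 / 487.9091 = 0.12331

0.123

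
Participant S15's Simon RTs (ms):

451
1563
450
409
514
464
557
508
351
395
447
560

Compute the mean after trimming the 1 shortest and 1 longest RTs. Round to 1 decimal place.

Sorted: 351, 395, 409, 447, 450, 451, 464, 508, 514, 557, 560, 1563
Drop lowest 1 (351) and highest 1 (1563)
Remaining (n=10): Σ = 4755, mean = 4755/10 = 475.500

475.5 ms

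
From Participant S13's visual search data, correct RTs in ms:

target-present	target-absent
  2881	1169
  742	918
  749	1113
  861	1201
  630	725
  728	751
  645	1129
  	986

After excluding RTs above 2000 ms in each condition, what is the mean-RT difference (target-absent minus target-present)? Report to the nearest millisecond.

273 ms

target-present: exclude 2881
M(target-present) = 4355/6 = 725.833
M(target-absent) = 7992/8 = 999.000
Difference = 999.000 − 725.833 = 273.167 ms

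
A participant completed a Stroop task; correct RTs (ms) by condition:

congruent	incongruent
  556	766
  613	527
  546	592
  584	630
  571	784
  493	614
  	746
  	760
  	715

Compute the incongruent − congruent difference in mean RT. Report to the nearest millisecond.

M(congruent) = 3363/6 = 560.500
M(incongruent) = 6134/9 = 681.556
Difference = 681.556 − 560.500 = 121.056 ms

121 ms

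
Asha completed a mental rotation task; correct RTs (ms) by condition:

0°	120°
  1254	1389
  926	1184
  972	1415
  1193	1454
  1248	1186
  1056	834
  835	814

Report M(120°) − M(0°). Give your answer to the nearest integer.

M(0°) = 7484/7 = 1069.143
M(120°) = 8276/7 = 1182.286
Difference = 1182.286 − 1069.143 = 113.143 ms

113 ms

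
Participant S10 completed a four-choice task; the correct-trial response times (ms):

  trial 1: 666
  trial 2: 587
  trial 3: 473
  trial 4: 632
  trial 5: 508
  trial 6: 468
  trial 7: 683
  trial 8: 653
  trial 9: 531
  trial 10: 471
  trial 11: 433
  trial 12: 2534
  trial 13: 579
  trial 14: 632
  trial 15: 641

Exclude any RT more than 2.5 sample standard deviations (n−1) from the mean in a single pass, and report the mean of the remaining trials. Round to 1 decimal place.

568.4 ms

n = 15, ΣRT = 10491, M = 699.400
Σ(x−M)² = 3701851.60; s = √(3701851.60/14) = 514.216
Cutoffs: 699.400 ± 2.5·514.216 → [-586.1, 1984.9]
Outside: 2534 → excluded.
Retained (n=14): Σ = 7957, mean = 7957/14 = 568.357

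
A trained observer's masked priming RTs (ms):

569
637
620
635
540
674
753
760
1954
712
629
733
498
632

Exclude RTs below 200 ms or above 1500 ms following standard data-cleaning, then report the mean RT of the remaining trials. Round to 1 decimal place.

645.5 ms

Excluded: 1954
Retained (n=13): Σ = 8392
Mean = 8392/13 = 645.5385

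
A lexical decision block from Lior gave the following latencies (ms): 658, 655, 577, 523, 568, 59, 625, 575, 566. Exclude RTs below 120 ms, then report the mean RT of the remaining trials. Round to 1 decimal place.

593.4 ms

Excluded: 59
Retained (n=8): Σ = 4747
Mean = 4747/8 = 593.3750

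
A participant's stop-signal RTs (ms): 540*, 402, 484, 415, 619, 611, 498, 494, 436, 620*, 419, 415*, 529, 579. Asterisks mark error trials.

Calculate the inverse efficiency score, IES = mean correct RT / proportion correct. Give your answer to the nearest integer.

635 ms

Correct trials (n=11): 402, 484, 415, 619, 611, 498, 494, 436, 419, 529, 579
Mean correct RT = 5486/11 = 498.7273 ms
Proportion correct = 11/14
IES = 498.7273 / (11/14) = 634.744 ms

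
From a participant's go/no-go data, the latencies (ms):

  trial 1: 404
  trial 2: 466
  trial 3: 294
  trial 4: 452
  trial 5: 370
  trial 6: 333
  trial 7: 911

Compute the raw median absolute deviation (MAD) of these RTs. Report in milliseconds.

62 ms

Sorted: 294, 333, 370, 404, 452, 466, 911 → median = 404
|x − 404|: 0, 62, 110, 48, 34, 71, 507
Sorted deviations: 0, 34, 48, 62, 71, 110, 507 → MAD = 62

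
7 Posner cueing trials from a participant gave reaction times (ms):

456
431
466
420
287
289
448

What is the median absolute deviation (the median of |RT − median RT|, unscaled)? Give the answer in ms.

Sorted: 287, 289, 420, 431, 448, 456, 466 → median = 431
|x − 431|: 25, 0, 35, 11, 144, 142, 17
Sorted deviations: 0, 11, 17, 25, 35, 142, 144 → MAD = 25

25 ms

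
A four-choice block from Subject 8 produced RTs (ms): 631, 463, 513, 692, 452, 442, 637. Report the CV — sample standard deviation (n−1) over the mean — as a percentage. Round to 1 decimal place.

18.9%

n = 7, Σ = 3830, M = 547.1429
Σ(x−M)² = 64442.857; s = √(64442.857/6) = 103.6363
CV = 103.6363 / 547.1429 = 0.18941 = 18.941%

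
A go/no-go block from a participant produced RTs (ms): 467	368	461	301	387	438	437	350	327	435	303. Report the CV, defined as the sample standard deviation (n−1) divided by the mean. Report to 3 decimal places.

0.161

n = 11, Σ = 4274, M = 388.5455
Σ(x−M)² = 39036.727; s = √(39036.727/10) = 62.4794
CV = 62.4794 / 388.5455 = 0.16080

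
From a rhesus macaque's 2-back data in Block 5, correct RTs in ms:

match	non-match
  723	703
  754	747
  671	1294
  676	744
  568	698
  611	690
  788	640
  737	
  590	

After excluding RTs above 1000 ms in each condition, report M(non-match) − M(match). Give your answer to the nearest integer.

non-match: exclude 1294
M(match) = 6118/9 = 679.778
M(non-match) = 4222/6 = 703.667
Difference = 703.667 − 679.778 = 23.889 ms

24 ms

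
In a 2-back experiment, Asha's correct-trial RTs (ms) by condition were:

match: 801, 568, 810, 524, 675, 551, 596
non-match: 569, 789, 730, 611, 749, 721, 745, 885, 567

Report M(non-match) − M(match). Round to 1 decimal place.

M(match) = 4525/7 = 646.429
M(non-match) = 6366/9 = 707.333
Difference = 707.333 − 646.429 = 60.905 ms

60.9 ms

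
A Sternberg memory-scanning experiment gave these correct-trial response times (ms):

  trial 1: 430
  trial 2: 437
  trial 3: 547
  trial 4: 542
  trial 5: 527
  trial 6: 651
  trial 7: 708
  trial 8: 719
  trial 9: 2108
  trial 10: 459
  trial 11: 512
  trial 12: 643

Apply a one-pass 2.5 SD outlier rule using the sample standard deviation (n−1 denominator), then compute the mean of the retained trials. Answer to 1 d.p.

561.4 ms

n = 12, ΣRT = 8283, M = 690.250
Σ(x−M)² = 2301194.25; s = √(2301194.25/11) = 457.383
Cutoffs: 690.250 ± 2.5·457.383 → [-453.2, 1833.7]
Outside: 2108 → excluded.
Retained (n=11): Σ = 6175, mean = 6175/11 = 561.364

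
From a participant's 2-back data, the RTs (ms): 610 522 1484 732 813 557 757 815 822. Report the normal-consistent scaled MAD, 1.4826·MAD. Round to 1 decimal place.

Sorted: 522, 557, 610, 732, 757, 813, 815, 822, 1484 → median = 757
|x − 757| sorted: 0, 25, 56, 58, 65, 147, 200, 235, 727 → MAD = 65
Robust SD ≈ 1.4826 × 65 = 96.369

96.4 ms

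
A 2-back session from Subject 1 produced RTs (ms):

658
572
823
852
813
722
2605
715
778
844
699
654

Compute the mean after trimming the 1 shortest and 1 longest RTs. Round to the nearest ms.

Sorted: 572, 654, 658, 699, 715, 722, 778, 813, 823, 844, 852, 2605
Drop lowest 1 (572) and highest 1 (2605)
Remaining (n=10): Σ = 7558, mean = 7558/10 = 755.800

756 ms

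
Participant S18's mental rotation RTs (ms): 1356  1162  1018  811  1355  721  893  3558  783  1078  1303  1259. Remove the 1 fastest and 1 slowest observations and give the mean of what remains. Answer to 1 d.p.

Sorted: 721, 783, 811, 893, 1018, 1078, 1162, 1259, 1303, 1355, 1356, 3558
Drop lowest 1 (721) and highest 1 (3558)
Remaining (n=10): Σ = 11018, mean = 11018/10 = 1101.800

1101.8 ms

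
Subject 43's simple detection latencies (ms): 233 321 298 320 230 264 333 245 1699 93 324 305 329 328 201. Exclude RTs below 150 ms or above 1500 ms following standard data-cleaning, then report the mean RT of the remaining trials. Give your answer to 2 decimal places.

287.00 ms

Excluded: 93, 1699
Retained (n=13): Σ = 3731
Mean = 3731/13 = 287.0000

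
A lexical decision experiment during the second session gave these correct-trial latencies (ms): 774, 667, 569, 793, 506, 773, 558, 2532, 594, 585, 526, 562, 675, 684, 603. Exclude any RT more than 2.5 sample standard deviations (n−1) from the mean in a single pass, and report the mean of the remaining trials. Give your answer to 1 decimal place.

633.5 ms

n = 15, ΣRT = 11401, M = 760.067
Σ(x−M)² = 3481678.93; s = √(3481678.93/14) = 498.690
Cutoffs: 760.067 ± 2.5·498.690 → [-486.7, 2006.8]
Outside: 2532 → excluded.
Retained (n=14): Σ = 8869, mean = 8869/14 = 633.500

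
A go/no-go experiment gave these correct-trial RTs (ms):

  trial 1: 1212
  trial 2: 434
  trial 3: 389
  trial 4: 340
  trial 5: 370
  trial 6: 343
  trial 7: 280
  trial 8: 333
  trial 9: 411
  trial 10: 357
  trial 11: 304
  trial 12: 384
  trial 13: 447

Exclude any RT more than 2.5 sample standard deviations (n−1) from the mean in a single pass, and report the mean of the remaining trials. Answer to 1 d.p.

366.0 ms

n = 13, ΣRT = 5604, M = 431.077
Σ(x−M)² = 688354.92; s = √(688354.92/12) = 239.506
Cutoffs: 431.077 ± 2.5·239.506 → [-167.7, 1029.8]
Outside: 1212 → excluded.
Retained (n=12): Σ = 4392, mean = 4392/12 = 366.000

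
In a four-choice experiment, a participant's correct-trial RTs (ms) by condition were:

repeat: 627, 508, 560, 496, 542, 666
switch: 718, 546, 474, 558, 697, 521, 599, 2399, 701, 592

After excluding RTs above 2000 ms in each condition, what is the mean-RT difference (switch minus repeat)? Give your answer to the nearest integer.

switch: exclude 2399
M(repeat) = 3399/6 = 566.500
M(switch) = 5406/9 = 600.667
Difference = 600.667 − 566.500 = 34.167 ms

34 ms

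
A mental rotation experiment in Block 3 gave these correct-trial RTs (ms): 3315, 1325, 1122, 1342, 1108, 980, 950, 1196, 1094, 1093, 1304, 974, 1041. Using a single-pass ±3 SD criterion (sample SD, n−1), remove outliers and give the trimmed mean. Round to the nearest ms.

1127 ms

n = 13, ΣRT = 16844, M = 1295.692
Σ(x−M)² = 4625294.77; s = √(4625294.77/12) = 620.839
Cutoffs: 1295.692 ± 3·620.839 → [-566.8, 3158.2]
Outside: 3315 → excluded.
Retained (n=12): Σ = 13529, mean = 13529/12 = 1127.417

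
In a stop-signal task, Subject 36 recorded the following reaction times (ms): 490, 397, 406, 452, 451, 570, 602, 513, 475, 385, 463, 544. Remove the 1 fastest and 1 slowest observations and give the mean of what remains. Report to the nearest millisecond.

476 ms

Sorted: 385, 397, 406, 451, 452, 463, 475, 490, 513, 544, 570, 602
Drop lowest 1 (385) and highest 1 (602)
Remaining (n=10): Σ = 4761, mean = 4761/10 = 476.100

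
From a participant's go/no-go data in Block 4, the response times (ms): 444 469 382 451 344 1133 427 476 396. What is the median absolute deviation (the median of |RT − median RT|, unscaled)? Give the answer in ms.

32 ms

Sorted: 344, 382, 396, 427, 444, 451, 469, 476, 1133 → median = 444
|x − 444|: 0, 25, 62, 7, 100, 689, 17, 32, 48
Sorted deviations: 0, 7, 17, 25, 32, 48, 62, 100, 689 → MAD = 32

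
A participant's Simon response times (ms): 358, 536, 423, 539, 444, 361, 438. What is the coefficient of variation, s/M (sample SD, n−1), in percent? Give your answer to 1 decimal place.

16.6%

n = 7, Σ = 3099, M = 442.7143
Σ(x−M)² = 32239.429; s = √(32239.429/6) = 73.3024
CV = 73.3024 / 442.7143 = 0.16557 = 16.557%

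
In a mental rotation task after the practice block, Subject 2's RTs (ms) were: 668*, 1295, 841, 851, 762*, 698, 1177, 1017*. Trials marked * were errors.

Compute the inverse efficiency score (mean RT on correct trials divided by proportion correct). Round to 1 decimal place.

1555.8 ms

Correct trials (n=5): 1295, 841, 851, 698, 1177
Mean correct RT = 4862/5 = 972.4000 ms
Proportion correct = 5/8
IES = 972.4000 / (5/8) = 1555.840 ms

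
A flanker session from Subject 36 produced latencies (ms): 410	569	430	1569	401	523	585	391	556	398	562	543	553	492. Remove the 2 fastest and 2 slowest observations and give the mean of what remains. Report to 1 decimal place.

Sorted: 391, 398, 401, 410, 430, 492, 523, 543, 553, 556, 562, 569, 585, 1569
Drop lowest 2 (391, 398) and highest 2 (585, 1569)
Remaining (n=10): Σ = 5039, mean = 5039/10 = 503.900

503.9 ms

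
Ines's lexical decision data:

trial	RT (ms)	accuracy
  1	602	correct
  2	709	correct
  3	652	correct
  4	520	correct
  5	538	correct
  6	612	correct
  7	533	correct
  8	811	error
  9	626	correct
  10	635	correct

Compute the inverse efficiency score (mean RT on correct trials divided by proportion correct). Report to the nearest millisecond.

Correct trials (n=9): 602, 709, 652, 520, 538, 612, 533, 626, 635
Mean correct RT = 5427/9 = 603.0000 ms
Proportion correct = 9/10
IES = 603.0000 / (9/10) = 670.000 ms

670 ms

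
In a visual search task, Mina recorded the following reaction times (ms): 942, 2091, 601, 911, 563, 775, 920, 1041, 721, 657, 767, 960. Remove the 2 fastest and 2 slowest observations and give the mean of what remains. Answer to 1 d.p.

831.6 ms

Sorted: 563, 601, 657, 721, 767, 775, 911, 920, 942, 960, 1041, 2091
Drop lowest 2 (563, 601) and highest 2 (1041, 2091)
Remaining (n=8): Σ = 6653, mean = 6653/8 = 831.625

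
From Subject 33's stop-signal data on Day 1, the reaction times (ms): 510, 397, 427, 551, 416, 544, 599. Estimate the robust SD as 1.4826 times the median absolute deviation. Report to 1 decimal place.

Sorted: 397, 416, 427, 510, 544, 551, 599 → median = 510
|x − 510| sorted: 0, 34, 41, 83, 89, 94, 113 → MAD = 83
Robust SD ≈ 1.4826 × 83 = 123.056

123.1 ms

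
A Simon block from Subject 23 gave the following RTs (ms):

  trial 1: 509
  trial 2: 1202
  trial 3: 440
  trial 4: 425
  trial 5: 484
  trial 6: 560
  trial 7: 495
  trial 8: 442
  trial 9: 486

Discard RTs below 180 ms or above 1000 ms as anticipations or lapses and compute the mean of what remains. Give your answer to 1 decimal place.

480.1 ms

Excluded: 1202
Retained (n=8): Σ = 3841
Mean = 3841/8 = 480.1250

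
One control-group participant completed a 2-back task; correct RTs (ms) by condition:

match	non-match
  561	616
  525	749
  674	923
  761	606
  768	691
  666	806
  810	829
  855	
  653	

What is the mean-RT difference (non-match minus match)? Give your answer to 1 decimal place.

48.7 ms

M(match) = 6273/9 = 697.000
M(non-match) = 5220/7 = 745.714
Difference = 745.714 − 697.000 = 48.714 ms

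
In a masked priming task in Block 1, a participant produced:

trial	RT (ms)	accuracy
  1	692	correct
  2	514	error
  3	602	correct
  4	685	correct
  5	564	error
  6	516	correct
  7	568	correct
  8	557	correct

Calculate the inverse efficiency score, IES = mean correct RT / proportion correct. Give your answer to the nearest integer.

804 ms

Correct trials (n=6): 692, 602, 685, 516, 568, 557
Mean correct RT = 3620/6 = 603.3333 ms
Proportion correct = 6/8
IES = 603.3333 / (6/8) = 804.444 ms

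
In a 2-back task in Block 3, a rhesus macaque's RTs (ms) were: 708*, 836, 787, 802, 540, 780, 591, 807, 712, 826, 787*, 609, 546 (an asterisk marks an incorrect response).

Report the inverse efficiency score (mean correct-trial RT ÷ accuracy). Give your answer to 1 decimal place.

Correct trials (n=11): 836, 787, 802, 540, 780, 591, 807, 712, 826, 609, 546
Mean correct RT = 7836/11 = 712.3636 ms
Proportion correct = 11/13
IES = 712.3636 / (11/13) = 841.884 ms

841.9 ms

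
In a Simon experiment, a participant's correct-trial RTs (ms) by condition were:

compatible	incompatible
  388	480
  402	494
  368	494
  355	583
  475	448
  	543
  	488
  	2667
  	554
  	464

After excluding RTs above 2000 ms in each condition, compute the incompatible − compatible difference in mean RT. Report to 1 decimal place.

107.7 ms

incompatible: exclude 2667
M(compatible) = 1988/5 = 397.600
M(incompatible) = 4548/9 = 505.333
Difference = 505.333 − 397.600 = 107.733 ms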